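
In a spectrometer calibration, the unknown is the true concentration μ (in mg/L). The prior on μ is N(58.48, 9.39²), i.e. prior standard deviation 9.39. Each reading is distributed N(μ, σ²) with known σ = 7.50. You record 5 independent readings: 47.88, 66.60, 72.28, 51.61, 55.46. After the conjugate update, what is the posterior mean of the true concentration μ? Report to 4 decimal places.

58.7336

For Normal data with known variance σ², a Normal(μ₀, σ₀²) prior on μ is conjugate. Posterior precision = 1/σ₀² + n/σ²; posterior mean is the precision-weighted average of μ₀ and x̄.
Σxᵢ = 47.88 + 66.60 + 72.28 + 51.61 + 55.46 = 293.83, so n·x̄ = 293.83.
σ₀² = 9.39² = 88.1721, σ² = 7.50² = 56.25; σ² + n·σ₀² = 56.25 + 5·88.1721 = 497.1105.
Posterior mean = (μ₀/σ₀² + n·x̄/σ²)/(1/σ₀² + n/σ²) = (σ²·μ₀ + σ₀²·n·x̄)/(σ² + n·σ₀²) = (56.25·58.48 + 88.1721·293.83)/497.1105 = 29197.108143/497.1105 = 58.7336.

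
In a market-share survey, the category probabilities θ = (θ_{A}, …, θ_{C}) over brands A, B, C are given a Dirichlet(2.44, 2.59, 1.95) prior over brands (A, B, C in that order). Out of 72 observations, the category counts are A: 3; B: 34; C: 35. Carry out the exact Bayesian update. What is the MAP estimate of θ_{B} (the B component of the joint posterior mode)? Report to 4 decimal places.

0.4684

The Dirichlet prior is conjugate to the Multinomial likelihood: each posterior αⱼ = prior αⱼ + observed count nⱼ.
Posterior concentration: (5.44, 36.59, 36.95), total = 78.98.
Joint mode component: (α_{B}−1)/(Σα−K) = 35.59/75.98 = 0.4684.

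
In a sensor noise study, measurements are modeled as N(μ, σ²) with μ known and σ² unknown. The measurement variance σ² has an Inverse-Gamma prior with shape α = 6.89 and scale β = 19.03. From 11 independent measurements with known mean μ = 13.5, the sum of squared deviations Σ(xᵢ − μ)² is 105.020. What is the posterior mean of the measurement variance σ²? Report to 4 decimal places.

6.2809

With known mean μ and an Inverse-Gamma(α, β) prior on σ², the Normal likelihood is conjugate: posterior is Inv-Gamma(α + n/2, β + Σ(xᵢ−μ)²/2).
Posterior: Inv-Gamma(6.89 + 11/2, 19.03 + 105.020/2) = Inv-Gamma(12.39, 71.5400).
E[σ²|data] = β/(α−1) = 71.5400/11.39 = 6.2809.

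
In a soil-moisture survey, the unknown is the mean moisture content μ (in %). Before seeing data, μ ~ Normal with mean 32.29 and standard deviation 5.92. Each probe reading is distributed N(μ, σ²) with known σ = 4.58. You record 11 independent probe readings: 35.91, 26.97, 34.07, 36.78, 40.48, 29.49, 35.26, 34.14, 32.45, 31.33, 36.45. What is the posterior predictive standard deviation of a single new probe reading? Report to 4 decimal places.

For Normal data with known variance σ², a Normal(μ₀, σ₀²) prior on μ is conjugate. Posterior precision = 1/σ₀² + n/σ²; posterior mean is the precision-weighted average of μ₀ and x̄.
σ₀² = 5.92² = 35.0464, σ² = 4.58² = 20.9764; σ² + n·σ₀² = 20.9764 + 11·35.0464 = 406.4868.
Posterior precision = 1/σ₀² + n/σ² = 1/35.0464 + 11/20.9764 = (σ² + n·σ₀²)/(σ₀²σ²) = 406.4868/(35.0464·20.9764); posterior variance σₙ² = σ₀²σ²/(σ² + n·σ₀²) = 35.0464·20.9764/406.4868 = 1.808539.
Predictive variance for one new observation = σₙ² + σ² = 35.0464·20.9764/406.4868 + 20.9764 = σ²·(σ₀² + 406.4868)/406.4868 = 20.9764·441.5332/406.4868 = 22.784939; SD = √(20.9764·441.5332/406.4868) = 4.7734.

4.7734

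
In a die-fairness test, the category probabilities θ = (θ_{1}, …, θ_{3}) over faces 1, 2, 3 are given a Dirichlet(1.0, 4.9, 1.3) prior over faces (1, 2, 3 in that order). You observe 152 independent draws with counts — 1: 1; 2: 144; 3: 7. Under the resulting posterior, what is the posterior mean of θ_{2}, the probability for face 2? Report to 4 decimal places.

The Dirichlet prior is conjugate to the Multinomial likelihood: each posterior αⱼ = prior αⱼ + observed count nⱼ.
Posterior concentration: (2.0, 148.9, 8.3), total = 159.2.
E[θ_{2}|data] = α_{2}/Σα = 148.9/159.2 = 0.9353.

0.9353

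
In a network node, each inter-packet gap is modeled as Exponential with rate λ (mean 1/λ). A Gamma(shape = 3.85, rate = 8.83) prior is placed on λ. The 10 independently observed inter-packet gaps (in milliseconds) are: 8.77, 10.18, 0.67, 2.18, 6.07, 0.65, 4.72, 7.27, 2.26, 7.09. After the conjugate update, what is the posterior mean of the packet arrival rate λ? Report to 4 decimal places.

0.2360

With a Gamma(shape α, rate β) prior on the exponential rate λ, the posterior after n observations with total T = Σxᵢ is Gamma(α+n, β+T).
Sum of observations T = 49.86 milliseconds; n = 10.
Posterior: Gamma(3.85+10, 8.83+49.86) = Gamma(13.85, 58.69).
Posterior mean of λ = α/β = 13.85/58.69 = 0.2360.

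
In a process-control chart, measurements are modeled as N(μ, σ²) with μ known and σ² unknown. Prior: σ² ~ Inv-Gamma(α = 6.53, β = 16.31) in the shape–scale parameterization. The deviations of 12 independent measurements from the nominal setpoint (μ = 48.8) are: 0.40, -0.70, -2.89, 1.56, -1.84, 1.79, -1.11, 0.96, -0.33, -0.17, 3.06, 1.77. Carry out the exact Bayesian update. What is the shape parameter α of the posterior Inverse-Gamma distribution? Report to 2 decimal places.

With known mean μ and an Inverse-Gamma(α, β) prior on σ², the Normal likelihood is conjugate: posterior is Inv-Gamma(α + n/2, β + Σ(xᵢ−μ)²/2).
Σ(xᵢ−μ)² = (0.40)² + (-0.70)² + (-2.89)² + (1.56)² + (-1.84)² + (1.79)² + (-1.11)² + (0.96)² + (-0.33)² + (-0.17)² + (3.06)² + (1.77)² = 32.8134.
Posterior: Inv-Gamma(6.53 + 12/2, 16.31 + 32.8134/2) = Inv-Gamma(12.53, 32.71670).
Posterior α = 12.53.

12.53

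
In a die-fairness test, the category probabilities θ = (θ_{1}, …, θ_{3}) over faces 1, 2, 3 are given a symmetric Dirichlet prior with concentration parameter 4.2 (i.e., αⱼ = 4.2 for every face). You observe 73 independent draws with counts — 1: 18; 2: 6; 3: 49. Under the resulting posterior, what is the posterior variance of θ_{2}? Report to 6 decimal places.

0.001212

The Dirichlet prior is conjugate to the Multinomial likelihood: each posterior αⱼ = prior αⱼ + observed count nⱼ.
Posterior concentration: (22.2, 10.2, 53.2), total = 85.6.
Var[θ_j] = α_j(Σα−α_j)/((Σα)²(Σα+1)) = 10.2·75.4/(85.6²·86.6) = 0.001212.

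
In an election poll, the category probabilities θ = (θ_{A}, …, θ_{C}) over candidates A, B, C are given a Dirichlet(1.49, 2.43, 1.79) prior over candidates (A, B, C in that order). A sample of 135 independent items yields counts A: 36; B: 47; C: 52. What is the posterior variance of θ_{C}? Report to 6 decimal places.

The Dirichlet prior is conjugate to the Multinomial likelihood: each posterior αⱼ = prior αⱼ + observed count nⱼ.
Posterior concentration: (37.49, 49.43, 53.79), total = 140.71.
Var[θ_j] = α_j(Σα−α_j)/((Σα)²(Σα+1)) = 53.79·86.92/(140.71²·141.71) = 0.001666.

0.001666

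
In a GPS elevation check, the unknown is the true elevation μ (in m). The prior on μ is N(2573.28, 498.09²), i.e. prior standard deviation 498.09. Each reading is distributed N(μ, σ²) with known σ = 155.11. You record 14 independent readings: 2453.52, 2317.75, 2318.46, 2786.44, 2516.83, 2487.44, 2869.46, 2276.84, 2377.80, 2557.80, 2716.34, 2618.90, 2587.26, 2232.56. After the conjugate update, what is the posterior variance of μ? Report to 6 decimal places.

1706.686045

For Normal data with known variance σ², a Normal(μ₀, σ₀²) prior on μ is conjugate. Posterior precision = 1/σ₀² + n/σ²; posterior mean is the precision-weighted average of μ₀ and x̄.
σ₀² = 498.09² = 248093.6481, σ² = 155.11² = 24059.1121; σ² + n·σ₀² = 24059.1121 + 14·248093.6481 = 3497370.1855.
Posterior precision = 1/σ₀² + n/σ² = 1/248093.6481 + 14/24059.1121 = (σ² + n·σ₀²)/(σ₀²σ²) = 3497370.1855/(248093.6481·24059.1121); posterior variance σₙ² = σ₀²σ²/(σ² + n·σ₀²) = 248093.6481·24059.1121/3497370.1855 = 1706.686045.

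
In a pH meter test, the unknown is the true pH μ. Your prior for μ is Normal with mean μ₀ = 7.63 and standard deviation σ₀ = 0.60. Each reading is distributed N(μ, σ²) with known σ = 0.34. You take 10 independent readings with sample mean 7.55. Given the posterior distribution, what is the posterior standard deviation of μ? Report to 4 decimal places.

For Normal data with known variance σ², a Normal(μ₀, σ₀²) prior on μ is conjugate. Posterior precision = 1/σ₀² + n/σ²; posterior mean is the precision-weighted average of μ₀ and x̄.
σ₀² = 0.60² = 0.36, σ² = 0.34² = 0.1156; σ² + n·σ₀² = 0.1156 + 10·0.36 = 3.7156.
Posterior precision = 1/σ₀² + n/σ² = 1/0.36 + 10/0.1156 = (σ² + n·σ₀²)/(σ₀²σ²) = 3.7156/(0.36·0.1156); posterior variance σₙ² = σ₀²σ²/(σ² + n·σ₀²) = 0.36·0.1156/3.7156 = 0.011200.
Posterior SD = √σₙ² = √(0.36·0.1156/3.7156) = 0.1058.

0.1058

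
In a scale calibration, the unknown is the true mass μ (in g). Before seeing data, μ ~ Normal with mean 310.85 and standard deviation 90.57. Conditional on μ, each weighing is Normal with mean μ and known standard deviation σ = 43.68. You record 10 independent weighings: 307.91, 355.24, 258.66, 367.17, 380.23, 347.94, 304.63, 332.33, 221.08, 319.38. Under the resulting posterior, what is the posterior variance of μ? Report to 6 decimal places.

186.457373

For Normal data with known variance σ², a Normal(μ₀, σ₀²) prior on μ is conjugate. Posterior precision = 1/σ₀² + n/σ²; posterior mean is the precision-weighted average of μ₀ and x̄.
σ₀² = 90.57² = 8202.9249, σ² = 43.68² = 1907.9424; σ² + n·σ₀² = 1907.9424 + 10·8202.9249 = 83937.1914.
Posterior precision = 1/σ₀² + n/σ² = 1/8202.9249 + 10/1907.9424 = (σ² + n·σ₀²)/(σ₀²σ²) = 83937.1914/(8202.9249·1907.9424); posterior variance σₙ² = σ₀²σ²/(σ² + n·σ₀²) = 8202.9249·1907.9424/83937.1914 = 186.457373.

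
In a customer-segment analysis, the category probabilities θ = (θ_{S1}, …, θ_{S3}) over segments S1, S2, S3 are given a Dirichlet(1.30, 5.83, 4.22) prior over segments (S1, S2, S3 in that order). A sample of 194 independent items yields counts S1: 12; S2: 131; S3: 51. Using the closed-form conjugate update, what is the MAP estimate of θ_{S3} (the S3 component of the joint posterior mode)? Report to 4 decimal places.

The Dirichlet prior is conjugate to the Multinomial likelihood: each posterior αⱼ = prior αⱼ + observed count nⱼ.
Posterior concentration: (13.30, 136.83, 55.22), total = 205.35.
Joint mode component: (α_{S3}−1)/(Σα−K) = 54.22/202.35 = 0.2680.

0.2680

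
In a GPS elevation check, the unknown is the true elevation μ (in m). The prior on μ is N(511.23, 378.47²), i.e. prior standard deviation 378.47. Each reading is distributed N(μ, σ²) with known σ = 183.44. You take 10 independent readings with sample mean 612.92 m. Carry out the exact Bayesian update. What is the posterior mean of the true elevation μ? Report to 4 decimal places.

For Normal data with known variance σ², a Normal(μ₀, σ₀²) prior on μ is conjugate. Posterior precision = 1/σ₀² + n/σ²; posterior mean is the precision-weighted average of μ₀ and x̄.
n·x̄ = 10·612.92 = 6129.2.
σ₀² = 378.47² = 143239.5409, σ² = 183.44² = 33650.2336; σ² + n·σ₀² = 33650.2336 + 10·143239.5409 = 1466045.6426.
Posterior mean = (μ₀/σ₀² + n·x̄/σ²)/(1/σ₀² + n/σ²) = (σ²·μ₀ + σ₀²·n·x̄)/(σ² + n·σ₀²) = (33650.2336·511.23 + 143239.5409·6129.2)/1466045.6426 = 895146803.007608/1466045.6426 = 610.5859.

610.5859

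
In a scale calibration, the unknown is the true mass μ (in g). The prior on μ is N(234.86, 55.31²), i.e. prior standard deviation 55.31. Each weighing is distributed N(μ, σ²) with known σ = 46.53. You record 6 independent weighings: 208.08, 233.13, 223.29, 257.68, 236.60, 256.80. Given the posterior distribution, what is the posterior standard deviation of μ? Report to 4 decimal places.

For Normal data with known variance σ², a Normal(μ₀, σ₀²) prior on μ is conjugate. Posterior precision = 1/σ₀² + n/σ²; posterior mean is the precision-weighted average of μ₀ and x̄.
σ₀² = 55.31² = 3059.1961, σ² = 46.53² = 2165.0409; σ² + n·σ₀² = 2165.0409 + 6·3059.1961 = 20520.2175.
Posterior precision = 1/σ₀² + n/σ² = 1/3059.1961 + 6/2165.0409 = (σ² + n·σ₀²)/(σ₀²σ²) = 20520.2175/(3059.1961·2165.0409); posterior variance σₙ² = σ₀²σ²/(σ² + n·σ₀²) = 3059.1961·2165.0409/20520.2175 = 322.768737.
Posterior SD = √σₙ² = √(3059.1961·2165.0409/20520.2175) = 17.9658.

17.9658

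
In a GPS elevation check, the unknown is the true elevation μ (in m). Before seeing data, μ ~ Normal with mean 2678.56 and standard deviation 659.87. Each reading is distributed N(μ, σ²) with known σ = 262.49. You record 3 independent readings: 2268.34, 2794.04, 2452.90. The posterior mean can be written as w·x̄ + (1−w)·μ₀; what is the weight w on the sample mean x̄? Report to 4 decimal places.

For Normal data with known variance σ², a Normal(μ₀, σ₀²) prior on μ is conjugate. Posterior precision = 1/σ₀² + n/σ²; posterior mean is the precision-weighted average of μ₀ and x̄.
σ₀² = 659.87² = 435428.4169, σ² = 262.49² = 68901.0001. Prior precision 1/σ₀² = 1/435428.4169; data precision n/σ² = 3/68901.0001.
w = (n/σ²)/(1/σ₀² + n/σ²) = n·σ₀²/(σ² + n·σ₀²) = 3·435428.4169/(68901.0001 + 3·435428.4169) = 1306285.2507/1375186.2508 = 0.9499.

0.9499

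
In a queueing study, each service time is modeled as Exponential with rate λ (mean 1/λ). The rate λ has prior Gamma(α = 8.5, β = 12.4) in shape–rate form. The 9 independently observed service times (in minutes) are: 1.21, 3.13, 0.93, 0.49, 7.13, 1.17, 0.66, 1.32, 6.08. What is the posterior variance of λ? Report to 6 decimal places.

With a Gamma(shape α, rate β) prior on the exponential rate λ, the posterior after n observations with total T = Σxᵢ is Gamma(α+n, β+T).
Sum of observations T = 22.12 minutes; n = 9.
Posterior: Gamma(8.5+9, 12.4+22.12) = Gamma(17.5, 34.52).
Var = α/β² = 0.014686.

0.014686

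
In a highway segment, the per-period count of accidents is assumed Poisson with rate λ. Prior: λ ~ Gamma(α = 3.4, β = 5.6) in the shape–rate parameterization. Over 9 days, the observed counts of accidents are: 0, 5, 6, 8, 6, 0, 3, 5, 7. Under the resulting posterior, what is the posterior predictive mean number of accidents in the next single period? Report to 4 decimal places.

2.9726

With a Gamma(shape α, rate β) prior, the Poisson likelihood is conjugate: the posterior is Gamma(α + ΣXᵢ, β + n).
Sum of counts S = 40 over n = 9 days.
Posterior: Gamma(α+S, β+n) = Gamma(3.4+40, 5.6+9) = Gamma(43.4, 14.6).
The predictive distribution for one future period is NegBinom with mean α/β = 2.9726.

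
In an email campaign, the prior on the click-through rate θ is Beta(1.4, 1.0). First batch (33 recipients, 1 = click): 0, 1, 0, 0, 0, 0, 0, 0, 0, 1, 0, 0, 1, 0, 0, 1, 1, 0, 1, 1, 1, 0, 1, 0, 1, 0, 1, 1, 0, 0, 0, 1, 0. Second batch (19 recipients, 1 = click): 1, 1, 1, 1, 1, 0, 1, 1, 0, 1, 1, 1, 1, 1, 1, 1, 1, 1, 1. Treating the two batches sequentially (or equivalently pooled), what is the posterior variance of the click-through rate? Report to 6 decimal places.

0.004405

The Beta prior is conjugate to a Binomial/Bernoulli likelihood; the update adds successes to α and failures to β.
After batch 1: Beta(1.4+13, 1.0+20) = Beta(14.4, 21.0).
After batch 2: Beta(14.4+17, 21.0+2) = Beta(31.4, 23.0).
Var = αβ/((α+β)²(α+β+1)) = 31.4·23.0/(54.4²·55.4) = 0.004405.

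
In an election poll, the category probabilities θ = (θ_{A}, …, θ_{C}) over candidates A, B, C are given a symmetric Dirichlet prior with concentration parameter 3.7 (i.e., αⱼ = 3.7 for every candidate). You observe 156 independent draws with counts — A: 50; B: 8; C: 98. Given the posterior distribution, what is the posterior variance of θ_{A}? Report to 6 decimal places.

0.001297

The Dirichlet prior is conjugate to the Multinomial likelihood: each posterior αⱼ = prior αⱼ + observed count nⱼ.
Posterior concentration: (53.7, 11.7, 101.7), total = 167.1.
Var[θ_j] = α_j(Σα−α_j)/((Σα)²(Σα+1)) = 53.7·113.4/(167.1²·168.1) = 0.001297.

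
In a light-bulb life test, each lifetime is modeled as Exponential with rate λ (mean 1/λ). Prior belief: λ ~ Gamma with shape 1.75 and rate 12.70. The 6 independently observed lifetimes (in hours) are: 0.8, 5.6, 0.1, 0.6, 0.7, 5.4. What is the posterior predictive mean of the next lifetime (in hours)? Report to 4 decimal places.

3.8370

With a Gamma(shape α, rate β) prior on the exponential rate λ, the posterior after n observations with total T = Σxᵢ is Gamma(α+n, β+T).
Sum of observations T = 13.2 hours; n = 6.
Posterior: Gamma(1.75+6, 12.70+13.2) = Gamma(7.75, 25.90).
The predictive distribution for the next observation is Lomax; its mean is β/(α−1) = 25.90/6.75 = 3.8370.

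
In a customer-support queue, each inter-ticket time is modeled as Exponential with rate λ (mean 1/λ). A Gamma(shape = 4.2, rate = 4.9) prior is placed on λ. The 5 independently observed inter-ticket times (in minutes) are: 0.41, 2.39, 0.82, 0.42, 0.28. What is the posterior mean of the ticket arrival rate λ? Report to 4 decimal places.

0.9978

With a Gamma(shape α, rate β) prior on the exponential rate λ, the posterior after n observations with total T = Σxᵢ is Gamma(α+n, β+T).
Sum of observations T = 4.32 minutes; n = 5.
Posterior: Gamma(4.2+5, 4.9+4.32) = Gamma(9.2, 9.22).
Posterior mean of λ = α/β = 9.2/9.22 = 0.9978.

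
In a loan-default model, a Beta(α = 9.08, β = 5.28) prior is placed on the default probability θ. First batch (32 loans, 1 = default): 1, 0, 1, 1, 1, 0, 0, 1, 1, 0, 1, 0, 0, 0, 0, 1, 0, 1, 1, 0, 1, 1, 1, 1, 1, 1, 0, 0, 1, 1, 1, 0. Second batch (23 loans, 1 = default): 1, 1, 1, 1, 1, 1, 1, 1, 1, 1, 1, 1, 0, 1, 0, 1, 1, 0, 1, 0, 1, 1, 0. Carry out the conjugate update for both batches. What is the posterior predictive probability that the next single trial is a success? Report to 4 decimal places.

0.6644

The Beta prior is conjugate to a Binomial/Bernoulli likelihood; the update adds successes to α and failures to β.
After batch 1: Beta(9.08+19, 5.28+13) = Beta(28.08, 18.28).
After batch 2: Beta(28.08+18, 18.28+5) = Beta(46.08, 23.28).
For a single future Bernoulli trial, P(success | data) = α/(α+β) = 0.6644.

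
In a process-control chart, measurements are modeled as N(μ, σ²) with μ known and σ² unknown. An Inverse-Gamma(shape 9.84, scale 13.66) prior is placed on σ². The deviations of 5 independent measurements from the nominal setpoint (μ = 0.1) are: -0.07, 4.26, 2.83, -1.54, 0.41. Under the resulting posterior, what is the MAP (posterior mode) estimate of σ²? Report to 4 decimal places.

With known mean μ and an Inverse-Gamma(α, β) prior on σ², the Normal likelihood is conjugate: posterior is Inv-Gamma(α + n/2, β + Σ(xᵢ−μ)²/2).
Σ(xᵢ−μ)² = (-0.07)² + (4.26)² + (2.83)² + (-1.54)² + (0.41)² = 28.7011.
Posterior: Inv-Gamma(9.84 + 5/2, 13.66 + 28.7011/2) = Inv-Gamma(12.34, 28.01055).
Mode = β/(α+1) = 28.01055/13.34 = 2.0997.

2.0997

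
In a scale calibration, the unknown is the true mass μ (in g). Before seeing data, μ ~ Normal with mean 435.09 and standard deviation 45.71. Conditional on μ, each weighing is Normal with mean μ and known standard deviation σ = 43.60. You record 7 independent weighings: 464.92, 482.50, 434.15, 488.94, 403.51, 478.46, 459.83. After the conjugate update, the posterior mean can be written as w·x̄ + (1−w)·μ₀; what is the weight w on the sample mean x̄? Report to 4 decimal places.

For Normal data with known variance σ², a Normal(μ₀, σ₀²) prior on μ is conjugate. Posterior precision = 1/σ₀² + n/σ²; posterior mean is the precision-weighted average of μ₀ and x̄.
σ₀² = 45.71² = 2089.4041, σ² = 43.60² = 1900.96. Prior precision 1/σ₀² = 1/2089.4041; data precision n/σ² = 7/1900.96.
w = (n/σ²)/(1/σ₀² + n/σ²) = n·σ₀²/(σ² + n·σ₀²) = 7·2089.4041/(1900.96 + 7·2089.4041) = 14625.8287/16526.7887 = 0.8850.

0.8850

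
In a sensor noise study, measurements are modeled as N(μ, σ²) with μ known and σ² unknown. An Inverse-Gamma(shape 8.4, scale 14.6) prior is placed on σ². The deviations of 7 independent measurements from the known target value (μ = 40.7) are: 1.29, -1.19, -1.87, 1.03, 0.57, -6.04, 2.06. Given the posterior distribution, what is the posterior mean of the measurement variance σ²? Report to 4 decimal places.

3.5728

With known mean μ and an Inverse-Gamma(α, β) prior on σ², the Normal likelihood is conjugate: posterior is Inv-Gamma(α + n/2, β + Σ(xᵢ−μ)²/2).
Σ(xᵢ−μ)² = (1.29)² + (-1.19)² + (-1.87)² + (1.03)² + (0.57)² + (-6.04)² + (2.06)² = 48.6881.
Posterior: Inv-Gamma(8.4 + 7/2, 14.6 + 48.6881/2) = Inv-Gamma(11.90, 38.94405).
E[σ²|data] = β/(α−1) = 38.94405/10.90 = 3.5728.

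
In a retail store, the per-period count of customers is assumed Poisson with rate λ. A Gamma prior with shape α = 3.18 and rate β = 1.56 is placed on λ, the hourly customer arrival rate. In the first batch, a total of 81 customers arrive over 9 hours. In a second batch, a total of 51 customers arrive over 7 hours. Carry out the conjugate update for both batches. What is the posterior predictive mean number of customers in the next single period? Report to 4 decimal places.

7.6982

With a Gamma(shape α, rate β) prior, the Poisson likelihood is conjugate: the posterior is Gamma(α + ΣXᵢ, β + n).
After batch 1: Gamma(α+S, β+n) = Gamma(3.18+81, 1.56+9) = Gamma(84.18, 10.56).
After batch 2: Gamma(α+S, β+n) = Gamma(84.18+51, 10.56+7) = Gamma(135.18, 17.56).
The predictive distribution for one future period is NegBinom with mean α/β = 7.6982.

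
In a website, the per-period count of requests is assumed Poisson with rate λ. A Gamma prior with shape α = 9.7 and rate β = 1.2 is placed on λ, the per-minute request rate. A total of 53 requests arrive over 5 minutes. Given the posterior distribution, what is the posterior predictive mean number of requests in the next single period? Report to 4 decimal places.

With a Gamma(shape α, rate β) prior, the Poisson likelihood is conjugate: the posterior is Gamma(α + ΣXᵢ, β + n).
Posterior: Gamma(α+S, β+n) = Gamma(9.7+53, 1.2+5) = Gamma(62.7, 6.2).
The predictive distribution for one future period is NegBinom with mean α/β = 10.1129.

10.1129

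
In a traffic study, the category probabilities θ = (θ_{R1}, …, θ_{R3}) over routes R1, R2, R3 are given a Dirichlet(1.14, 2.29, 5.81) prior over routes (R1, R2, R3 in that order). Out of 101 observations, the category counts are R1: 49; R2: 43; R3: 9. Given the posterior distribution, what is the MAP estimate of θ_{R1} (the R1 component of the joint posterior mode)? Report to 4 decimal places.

The Dirichlet prior is conjugate to the Multinomial likelihood: each posterior αⱼ = prior αⱼ + observed count nⱼ.
Posterior concentration: (50.14, 45.29, 14.81), total = 110.24.
Joint mode component: (α_{R1}−1)/(Σα−K) = 49.14/107.24 = 0.4582.

0.4582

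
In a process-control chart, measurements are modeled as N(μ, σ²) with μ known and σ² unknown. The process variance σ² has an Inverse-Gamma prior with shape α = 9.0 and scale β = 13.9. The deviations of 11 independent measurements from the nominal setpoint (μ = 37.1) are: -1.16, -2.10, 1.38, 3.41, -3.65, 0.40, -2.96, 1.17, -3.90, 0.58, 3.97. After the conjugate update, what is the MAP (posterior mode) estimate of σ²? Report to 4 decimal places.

3.2906

With known mean μ and an Inverse-Gamma(α, β) prior on σ², the Normal likelihood is conjugate: posterior is Inv-Gamma(α + n/2, β + Σ(xᵢ−μ)²/2).
Σ(xᵢ−μ)² = (-1.16)² + (-2.10)² + (1.38)² + (3.41)² + (-3.65)² + (0.40)² + (-2.96)² + (1.17)² + (-3.90)² + (0.58)² + (3.97)² = 74.2084.
Posterior: Inv-Gamma(9.0 + 11/2, 13.9 + 74.2084/2) = Inv-Gamma(14.50, 51.00420).
Mode = β/(α+1) = 51.00420/15.50 = 3.2906.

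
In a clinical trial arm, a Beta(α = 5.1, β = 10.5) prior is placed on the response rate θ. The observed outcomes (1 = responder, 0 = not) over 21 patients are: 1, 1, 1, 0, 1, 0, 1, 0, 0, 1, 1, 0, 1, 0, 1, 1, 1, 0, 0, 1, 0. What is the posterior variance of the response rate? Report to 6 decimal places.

The Beta prior is conjugate to a Binomial/Bernoulli likelihood; the update adds successes to α and failures to β.
Posterior: Beta(α+k, β+n−k) = Beta(5.1+12, 10.5+9) = Beta(17.1, 19.5).
Var = αβ/((α+β)²(α+β+1)) = 17.1·19.5/(36.6²·37.6) = 0.006620.

0.006620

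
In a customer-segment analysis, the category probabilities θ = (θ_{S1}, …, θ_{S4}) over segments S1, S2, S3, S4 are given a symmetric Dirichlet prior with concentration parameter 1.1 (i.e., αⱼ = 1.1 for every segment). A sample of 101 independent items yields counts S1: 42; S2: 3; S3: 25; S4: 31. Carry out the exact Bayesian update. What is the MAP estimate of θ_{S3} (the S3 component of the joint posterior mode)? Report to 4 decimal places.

0.2475

The Dirichlet prior is conjugate to the Multinomial likelihood: each posterior αⱼ = prior αⱼ + observed count nⱼ.
Posterior concentration: (43.1, 4.1, 26.1, 32.1), total = 105.4.
Joint mode component: (α_{S3}−1)/(Σα−K) = 25.1/101.4 = 0.2475.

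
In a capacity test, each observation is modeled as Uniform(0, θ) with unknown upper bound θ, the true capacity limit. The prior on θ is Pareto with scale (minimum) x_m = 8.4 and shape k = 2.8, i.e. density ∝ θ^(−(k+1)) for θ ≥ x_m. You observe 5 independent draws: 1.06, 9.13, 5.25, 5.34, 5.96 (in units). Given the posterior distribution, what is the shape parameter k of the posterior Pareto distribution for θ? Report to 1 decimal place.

A Pareto(scale x_m, shape k) prior on the upper bound θ of Uniform(0, θ) is conjugate: posterior is Pareto(max(x_m, max xᵢ), k + n).
Sample maximum = 9.13; prior scale x_m = 8.4 → posterior scale = max = 9.13.
Posterior shape = 2.8 + 5 = 7.8.
Posterior shape k = 7.8.

7.8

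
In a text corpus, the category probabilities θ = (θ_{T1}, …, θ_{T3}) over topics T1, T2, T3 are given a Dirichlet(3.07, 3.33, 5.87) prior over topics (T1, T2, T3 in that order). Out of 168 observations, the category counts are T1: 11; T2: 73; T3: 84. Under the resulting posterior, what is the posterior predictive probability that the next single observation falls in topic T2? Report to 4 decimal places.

The Dirichlet prior is conjugate to the Multinomial likelihood: each posterior αⱼ = prior αⱼ + observed count nⱼ.
Posterior concentration: (14.07, 76.33, 89.87), total = 180.27.
P(next = T2 | data) = α_{T2}/Σα = 0.4234.

0.4234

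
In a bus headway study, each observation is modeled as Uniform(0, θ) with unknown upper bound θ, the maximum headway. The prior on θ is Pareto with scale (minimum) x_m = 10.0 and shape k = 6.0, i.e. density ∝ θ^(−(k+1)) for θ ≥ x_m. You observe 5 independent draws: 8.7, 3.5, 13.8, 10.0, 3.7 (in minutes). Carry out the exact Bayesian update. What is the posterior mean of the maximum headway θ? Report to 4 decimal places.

15.1800

A Pareto(scale x_m, shape k) prior on the upper bound θ of Uniform(0, θ) is conjugate: posterior is Pareto(max(x_m, max xᵢ), k + n).
Sample maximum = 13.8; prior scale x_m = 10.0 → posterior scale = max = 13.8.
Posterior shape = 6.0 + 5 = 11.0.
E[θ|data] = k·x_m/(k−1) = 11.0·13.8/10.0 = 15.1800.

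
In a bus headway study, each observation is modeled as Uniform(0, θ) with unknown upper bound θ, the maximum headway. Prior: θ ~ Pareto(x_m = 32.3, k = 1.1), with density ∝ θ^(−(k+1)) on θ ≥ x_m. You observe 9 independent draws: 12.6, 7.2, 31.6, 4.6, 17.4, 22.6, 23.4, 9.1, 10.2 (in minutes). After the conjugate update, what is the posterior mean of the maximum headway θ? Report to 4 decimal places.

35.8495

A Pareto(scale x_m, shape k) prior on the upper bound θ of Uniform(0, θ) is conjugate: posterior is Pareto(max(x_m, max xᵢ), k + n).
Sample maximum = 31.6; prior scale x_m = 32.3 → posterior scale = max = 32.3.
Posterior shape = 1.1 + 9 = 10.1.
E[θ|data] = k·x_m/(k−1) = 10.1·32.3/9.1 = 35.8495.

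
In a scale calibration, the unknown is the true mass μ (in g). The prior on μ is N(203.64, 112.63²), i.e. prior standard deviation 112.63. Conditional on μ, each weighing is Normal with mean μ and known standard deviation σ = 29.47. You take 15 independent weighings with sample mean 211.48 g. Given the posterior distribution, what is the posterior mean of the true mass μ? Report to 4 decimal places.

For Normal data with known variance σ², a Normal(μ₀, σ₀²) prior on μ is conjugate. Posterior precision = 1/σ₀² + n/σ²; posterior mean is the precision-weighted average of μ₀ and x̄.
n·x̄ = 15·211.48 = 3172.2.
σ₀² = 112.63² = 12685.5169, σ² = 29.47² = 868.4809; σ² + n·σ₀² = 868.4809 + 15·12685.5169 = 191151.2344.
Posterior mean = (μ₀/σ₀² + n·x̄/σ²)/(1/σ₀² + n/σ²) = (σ²·μ₀ + σ₀²·n·x̄)/(σ² + n·σ₀²) = (868.4809·203.64 + 12685.5169·3172.2)/191151.2344 = 40417854.160656/191151.2344 = 211.4444.

211.4444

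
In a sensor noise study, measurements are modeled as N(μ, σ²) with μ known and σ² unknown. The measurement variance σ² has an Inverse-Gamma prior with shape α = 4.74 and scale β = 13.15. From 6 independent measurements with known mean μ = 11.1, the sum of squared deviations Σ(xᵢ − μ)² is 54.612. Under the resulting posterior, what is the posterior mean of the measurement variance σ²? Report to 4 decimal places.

With known mean μ and an Inverse-Gamma(α, β) prior on σ², the Normal likelihood is conjugate: posterior is Inv-Gamma(α + n/2, β + Σ(xᵢ−μ)²/2).
Posterior: Inv-Gamma(4.74 + 6/2, 13.15 + 54.612/2) = Inv-Gamma(7.74, 40.4560).
E[σ²|data] = β/(α−1) = 40.4560/6.74 = 6.0024.

6.0024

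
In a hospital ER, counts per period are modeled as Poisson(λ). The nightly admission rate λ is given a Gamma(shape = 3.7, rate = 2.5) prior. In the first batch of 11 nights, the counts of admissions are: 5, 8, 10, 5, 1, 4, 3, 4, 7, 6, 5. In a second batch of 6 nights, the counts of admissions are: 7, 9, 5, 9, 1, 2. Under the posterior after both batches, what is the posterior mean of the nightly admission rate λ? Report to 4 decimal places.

4.8564

With a Gamma(shape α, rate β) prior, the Poisson likelihood is conjugate: the posterior is Gamma(α + ΣXᵢ, β + n).
Batch 1: sum of counts S = 58 over n = 11 nights.
After batch 1: Gamma(α+S, β+n) = Gamma(3.7+58, 2.5+11) = Gamma(61.7, 13.5).
Batch 2: sum of counts S = 33 over n = 6 nights.
After batch 2: Gamma(α+S, β+n) = Gamma(61.7+33, 13.5+6) = Gamma(94.7, 19.5).
Posterior mean = α/β = 94.7/19.5 = 4.8564.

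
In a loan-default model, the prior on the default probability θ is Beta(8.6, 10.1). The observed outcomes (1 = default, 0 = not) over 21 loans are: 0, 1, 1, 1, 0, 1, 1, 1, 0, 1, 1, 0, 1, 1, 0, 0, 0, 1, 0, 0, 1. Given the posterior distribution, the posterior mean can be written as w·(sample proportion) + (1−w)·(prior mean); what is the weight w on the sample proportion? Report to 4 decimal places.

0.5290

The Beta prior is conjugate to a Binomial/Bernoulli likelihood; the update adds successes to α and failures to β.
Posterior mean = (α₀+k)/(α₀+β₀+n) = [n/(α₀+β₀+n)]·(k/n) + [(α₀+β₀)/(α₀+β₀+n)]·α₀/(α₀+β₀), so only n and the prior enter the weight.
The weight on the data is w = n/(α₀+β₀+n) = 21/(8.6+10.1+21) = 21/39.7 = 0.5290.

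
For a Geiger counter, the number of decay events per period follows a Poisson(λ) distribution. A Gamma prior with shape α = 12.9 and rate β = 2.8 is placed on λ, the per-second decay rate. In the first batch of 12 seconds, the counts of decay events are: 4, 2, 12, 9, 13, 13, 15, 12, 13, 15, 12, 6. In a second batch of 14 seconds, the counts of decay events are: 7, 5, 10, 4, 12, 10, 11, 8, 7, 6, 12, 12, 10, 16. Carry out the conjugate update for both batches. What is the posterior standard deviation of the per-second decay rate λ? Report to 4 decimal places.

0.5694

With a Gamma(shape α, rate β) prior, the Poisson likelihood is conjugate: the posterior is Gamma(α + ΣXᵢ, β + n).
Batch 1: sum of counts S = 126 over n = 12 seconds.
After batch 1: Gamma(α+S, β+n) = Gamma(12.9+126, 2.8+12) = Gamma(138.9, 14.8).
Batch 2: sum of counts S = 130 over n = 14 seconds.
After batch 2: Gamma(α+S, β+n) = Gamma(138.9+130, 14.8+14) = Gamma(268.9, 28.8).
SD = √α/β = √268.9/28.8 = 0.5694.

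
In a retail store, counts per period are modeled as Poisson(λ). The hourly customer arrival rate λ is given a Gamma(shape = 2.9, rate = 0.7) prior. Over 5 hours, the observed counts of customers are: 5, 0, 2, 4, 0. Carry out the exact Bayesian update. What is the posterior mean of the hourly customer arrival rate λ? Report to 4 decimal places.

2.4386

With a Gamma(shape α, rate β) prior, the Poisson likelihood is conjugate: the posterior is Gamma(α + ΣXᵢ, β + n).
Sum of counts S = 11 over n = 5 hours.
Posterior: Gamma(α+S, β+n) = Gamma(2.9+11, 0.7+5) = Gamma(13.9, 5.7).
Posterior mean = α/β = 13.9/5.7 = 2.4386.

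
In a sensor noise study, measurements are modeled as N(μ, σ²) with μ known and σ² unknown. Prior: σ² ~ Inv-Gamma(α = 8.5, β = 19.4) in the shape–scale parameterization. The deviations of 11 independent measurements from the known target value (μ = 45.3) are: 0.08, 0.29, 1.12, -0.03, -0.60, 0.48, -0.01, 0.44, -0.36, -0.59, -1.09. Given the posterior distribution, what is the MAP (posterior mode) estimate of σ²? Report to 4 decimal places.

1.4199

With known mean μ and an Inverse-Gamma(α, β) prior on σ², the Normal likelihood is conjugate: posterior is Inv-Gamma(α + n/2, β + Σ(xᵢ−μ)²/2).
Σ(xᵢ−μ)² = (0.08)² + (0.29)² + (1.12)² + (-0.03)² + (-0.60)² + (0.48)² + (-0.01)² + (0.44)² + (-0.36)² + (-0.59)² + (-1.09)² = 3.7957.
Posterior: Inv-Gamma(8.5 + 11/2, 19.4 + 3.7957/2) = Inv-Gamma(14.00, 21.29785).
Mode = β/(α+1) = 21.29785/15.00 = 1.4199.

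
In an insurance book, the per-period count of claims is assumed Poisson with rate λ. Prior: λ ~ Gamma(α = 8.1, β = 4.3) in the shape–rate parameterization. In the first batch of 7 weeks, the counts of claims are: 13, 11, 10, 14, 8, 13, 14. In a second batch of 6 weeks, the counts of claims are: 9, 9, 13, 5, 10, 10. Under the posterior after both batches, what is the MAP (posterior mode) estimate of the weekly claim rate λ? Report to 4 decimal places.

With a Gamma(shape α, rate β) prior, the Poisson likelihood is conjugate: the posterior is Gamma(α + ΣXᵢ, β + n).
Batch 1: sum of counts S = 83 over n = 7 weeks.
After batch 1: Gamma(α+S, β+n) = Gamma(8.1+83, 4.3+7) = Gamma(91.1, 11.3).
Batch 2: sum of counts S = 56 over n = 6 weeks.
After batch 2: Gamma(α+S, β+n) = Gamma(91.1+56, 11.3+6) = Gamma(147.1, 17.3).
Mode of Gamma(α,β) for α≥1 is (α−1)/β = 146.1/17.3 = 8.4451.

8.4451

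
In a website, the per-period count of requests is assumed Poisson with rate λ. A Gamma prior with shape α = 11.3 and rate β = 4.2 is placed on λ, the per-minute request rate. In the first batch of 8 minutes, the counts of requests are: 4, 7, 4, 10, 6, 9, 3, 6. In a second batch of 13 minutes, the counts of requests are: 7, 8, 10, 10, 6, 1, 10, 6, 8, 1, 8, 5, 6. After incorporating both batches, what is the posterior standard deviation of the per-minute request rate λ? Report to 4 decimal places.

0.4800

With a Gamma(shape α, rate β) prior, the Poisson likelihood is conjugate: the posterior is Gamma(α + ΣXᵢ, β + n).
Batch 1: sum of counts S = 49 over n = 8 minutes.
After batch 1: Gamma(α+S, β+n) = Gamma(11.3+49, 4.2+8) = Gamma(60.3, 12.2).
Batch 2: sum of counts S = 86 over n = 13 minutes.
After batch 2: Gamma(α+S, β+n) = Gamma(60.3+86, 12.2+13) = Gamma(146.3, 25.2).
SD = √α/β = √146.3/25.2 = 0.4800.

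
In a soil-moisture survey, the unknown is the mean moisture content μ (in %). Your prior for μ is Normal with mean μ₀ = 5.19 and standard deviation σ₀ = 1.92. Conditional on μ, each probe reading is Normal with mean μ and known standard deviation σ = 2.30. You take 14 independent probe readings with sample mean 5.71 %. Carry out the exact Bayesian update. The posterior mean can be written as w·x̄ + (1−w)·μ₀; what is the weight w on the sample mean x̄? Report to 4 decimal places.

For Normal data with known variance σ², a Normal(μ₀, σ₀²) prior on μ is conjugate. Posterior precision = 1/σ₀² + n/σ²; posterior mean is the precision-weighted average of μ₀ and x̄.
σ₀² = 1.92² = 3.6864, σ² = 2.30² = 5.29. Prior precision 1/σ₀² = 1/3.6864; data precision n/σ² = 14/5.29.
w = (n/σ²)/(1/σ₀² + n/σ²) = n·σ₀²/(σ² + n·σ₀²) = 14·3.6864/(5.29 + 14·3.6864) = 51.6096/56.8996 = 0.9070.

0.9070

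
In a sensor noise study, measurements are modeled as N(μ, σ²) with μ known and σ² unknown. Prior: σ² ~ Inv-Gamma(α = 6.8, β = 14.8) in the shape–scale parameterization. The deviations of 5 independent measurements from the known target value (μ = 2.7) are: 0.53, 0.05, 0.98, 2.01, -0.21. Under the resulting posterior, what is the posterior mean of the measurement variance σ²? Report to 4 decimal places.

With known mean μ and an Inverse-Gamma(α, β) prior on σ², the Normal likelihood is conjugate: posterior is Inv-Gamma(α + n/2, β + Σ(xᵢ−μ)²/2).
Σ(xᵢ−μ)² = (0.53)² + (0.05)² + (0.98)² + (2.01)² + (-0.21)² = 5.3280.
Posterior: Inv-Gamma(6.8 + 5/2, 14.8 + 5.3280/2) = Inv-Gamma(9.30, 17.46400).
E[σ²|data] = β/(α−1) = 17.46400/8.30 = 2.1041.

2.1041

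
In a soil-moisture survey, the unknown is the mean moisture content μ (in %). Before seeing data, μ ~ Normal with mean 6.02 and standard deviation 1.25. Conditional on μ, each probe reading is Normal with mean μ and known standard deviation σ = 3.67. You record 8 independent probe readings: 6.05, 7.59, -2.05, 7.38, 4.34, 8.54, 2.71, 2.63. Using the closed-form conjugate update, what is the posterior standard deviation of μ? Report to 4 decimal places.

For Normal data with known variance σ², a Normal(μ₀, σ₀²) prior on μ is conjugate. Posterior precision = 1/σ₀² + n/σ²; posterior mean is the precision-weighted average of μ₀ and x̄.
σ₀² = 1.25² = 1.5625, σ² = 3.67² = 13.4689; σ² + n·σ₀² = 13.4689 + 8·1.5625 = 25.9689.
Posterior precision = 1/σ₀² + n/σ² = 1/1.5625 + 8/13.4689 = (σ² + n·σ₀²)/(σ₀²σ²) = 25.9689/(1.5625·13.4689); posterior variance σₙ² = σ₀²σ²/(σ² + n·σ₀²) = 1.5625·13.4689/25.9689 = 0.810398.
Posterior SD = √σₙ² = √(1.5625·13.4689/25.9689) = 0.9002.

0.9002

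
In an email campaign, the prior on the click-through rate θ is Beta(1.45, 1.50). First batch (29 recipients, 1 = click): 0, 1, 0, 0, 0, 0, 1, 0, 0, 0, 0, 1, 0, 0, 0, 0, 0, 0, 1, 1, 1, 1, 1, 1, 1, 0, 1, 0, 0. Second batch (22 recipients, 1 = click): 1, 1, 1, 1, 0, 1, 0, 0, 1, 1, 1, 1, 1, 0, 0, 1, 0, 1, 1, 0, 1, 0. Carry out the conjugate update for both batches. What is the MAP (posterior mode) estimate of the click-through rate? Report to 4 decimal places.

The Beta prior is conjugate to a Binomial/Bernoulli likelihood; the update adds successes to α and failures to β.
After batch 1: Beta(1.45+11, 1.50+18) = Beta(12.45, 19.50).
After batch 2: Beta(12.45+14, 19.50+8) = Beta(26.45, 27.50).
Mode of Beta(a,b) for a,b>1 is (a−1)/(a+b−2) = 25.45/51.95 = 0.4899.

0.4899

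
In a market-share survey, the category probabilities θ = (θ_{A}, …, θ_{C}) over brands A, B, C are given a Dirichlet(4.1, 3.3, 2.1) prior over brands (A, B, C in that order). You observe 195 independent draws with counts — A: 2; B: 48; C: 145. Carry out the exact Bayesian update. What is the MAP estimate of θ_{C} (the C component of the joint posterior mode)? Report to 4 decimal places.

0.7251

The Dirichlet prior is conjugate to the Multinomial likelihood: each posterior αⱼ = prior αⱼ + observed count nⱼ.
Posterior concentration: (6.1, 51.3, 147.1), total = 204.5.
Joint mode component: (α_{C}−1)/(Σα−K) = 146.1/201.5 = 0.7251.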